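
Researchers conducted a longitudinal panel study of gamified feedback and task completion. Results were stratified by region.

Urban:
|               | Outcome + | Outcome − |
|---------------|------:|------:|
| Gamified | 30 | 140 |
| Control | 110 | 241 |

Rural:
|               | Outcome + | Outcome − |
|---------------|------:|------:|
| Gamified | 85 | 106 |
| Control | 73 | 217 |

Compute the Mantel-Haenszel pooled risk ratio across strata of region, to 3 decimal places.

RR_MH = Σ(aᵢ·n₀ᵢ/nᵢ) / Σ(cᵢ·n₁ᵢ/nᵢ), with n₁ᵢ = aᵢ+bᵢ (exposed), n₀ᵢ = cᵢ+dᵢ (unexposed), nᵢ = n₁ᵢ+n₀ᵢ.
Stratum 1 (Urban): n₁ = 170, n₀ = 351, n = 521; a·n₀/n = 30·351/521 = 20.2111; c·n₁/n = 110·170/521 = 35.8925
Stratum 2 (Rural): n₁ = 191, n₀ = 290, n = 481; a·n₀/n = 85·290/481 = 51.2474; c·n₁/n = 73·191/481 = 28.9875
RR_MH = (20.2111 + 51.2474) / (35.8925 + 28.9875) = 71.4585 / 64.8800 = 1.10139

1.101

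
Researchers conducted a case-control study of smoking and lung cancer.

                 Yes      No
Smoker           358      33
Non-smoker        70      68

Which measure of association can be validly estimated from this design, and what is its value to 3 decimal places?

10.539

Cells: a = 358, b = 33, c = 70, d = 68.
This is a case-control study: participants were sampled on outcome status, so risks in the source population cannot be estimated directly — relative risk is not valid here. The odds ratio is the appropriate measure.
OR = (a·d)/(b·c) = (358 × 68) / (33 × 70) = 24344 / 2310 = 10.53853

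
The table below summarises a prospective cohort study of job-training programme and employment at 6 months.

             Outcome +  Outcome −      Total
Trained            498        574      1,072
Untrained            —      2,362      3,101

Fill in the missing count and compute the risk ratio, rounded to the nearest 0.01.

1.95

The missing cell is in the unexposed row: 3101 − 2362 = 739.
So a = 498, b = 574, c = 739, d = 2362.
RR = [a/(a+b)] / [c/(c+d)] = (498/1072) / (739/3101) = 0.46455/0.23831 = 1.94936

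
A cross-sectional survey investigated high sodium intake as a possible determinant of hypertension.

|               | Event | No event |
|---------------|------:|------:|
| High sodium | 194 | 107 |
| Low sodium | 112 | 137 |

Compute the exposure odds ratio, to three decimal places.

2.218

Cells: a = 194, b = 107, c = 112, d = 137.
OR = (a·d)/(b·c) = (194 × 137) / (107 × 112) = 26578 / 11984 = 2.21779
The odds of hypertension are about 2.22 times as high in the high sodium group.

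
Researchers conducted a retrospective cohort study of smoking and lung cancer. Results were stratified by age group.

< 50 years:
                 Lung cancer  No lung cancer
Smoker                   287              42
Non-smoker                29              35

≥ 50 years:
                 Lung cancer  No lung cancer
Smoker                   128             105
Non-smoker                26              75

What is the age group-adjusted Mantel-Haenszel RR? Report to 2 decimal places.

RR_MH = Σ(aᵢ·n₀ᵢ/nᵢ) / Σ(cᵢ·n₁ᵢ/nᵢ), with n₁ᵢ = aᵢ+bᵢ (exposed), n₀ᵢ = cᵢ+dᵢ (unexposed), nᵢ = n₁ᵢ+n₀ᵢ.
Stratum 1 (< 50 years): n₁ = 329, n₀ = 64, n = 393; a·n₀/n = 287·64/393 = 46.7379; c·n₁/n = 29·329/393 = 24.2774
Stratum 2 (≥ 50 years): n₁ = 233, n₀ = 101, n = 334; a·n₀/n = 128·101/334 = 38.7066; c·n₁/n = 26·233/334 = 18.1377
RR_MH = (46.7379 + 38.7066) / (24.2774 + 18.1377) = 85.4445 / 42.4151 = 2.01448

2.01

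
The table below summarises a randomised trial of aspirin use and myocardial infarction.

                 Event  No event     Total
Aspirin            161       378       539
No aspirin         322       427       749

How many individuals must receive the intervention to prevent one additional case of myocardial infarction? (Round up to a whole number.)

8

Risk in treated group = 161/539 = 0.29870; risk in control = 322/749 = 0.42991.
Absolute risk reduction = 0.42991 − 0.29870 = 0.13121
NNT = 1 / ARR = 1 / 0.13121 = 7.622 → round up → 8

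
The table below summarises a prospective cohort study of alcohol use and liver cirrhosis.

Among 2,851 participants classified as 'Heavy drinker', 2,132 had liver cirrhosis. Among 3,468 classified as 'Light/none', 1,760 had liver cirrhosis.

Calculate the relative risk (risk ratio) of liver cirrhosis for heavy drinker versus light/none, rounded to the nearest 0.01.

From the description: a = 2132, b = 719, c = 1760, d = 1708.
Risk in exposed = 2132/2851 = 0.74781; risk in unexposed = 1760/3468 = 0.50750.
RR = 0.74781 / 0.50750 = 1.47352
The risk among the exposed is 1.47 times that among the unexposed.

1.47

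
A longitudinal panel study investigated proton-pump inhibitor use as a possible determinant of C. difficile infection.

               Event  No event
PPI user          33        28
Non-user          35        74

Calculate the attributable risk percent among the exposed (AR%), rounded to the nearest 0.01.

Cells: a = 33, b = 28, c = 35, d = 74.
Risk in exposed = 33/61 = 0.54098; risk in unexposed = 35/109 = 0.32110.
RR = 0.54098/0.32110 = 1.68478
AR% = (RR − 1)/RR × 100 = (1.68478 − 1)/1.68478 × 100 = 40.6450%

40.64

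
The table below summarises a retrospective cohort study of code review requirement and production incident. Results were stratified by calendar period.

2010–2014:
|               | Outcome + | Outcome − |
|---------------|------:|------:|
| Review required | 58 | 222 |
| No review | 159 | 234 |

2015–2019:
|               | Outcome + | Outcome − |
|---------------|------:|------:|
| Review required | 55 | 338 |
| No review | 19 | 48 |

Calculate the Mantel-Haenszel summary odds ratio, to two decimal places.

OR_MH = Σ(aᵢdᵢ/nᵢ) / Σ(bᵢcᵢ/nᵢ), where nᵢ is the stratum total.
Stratum 1 (2010–2014): n = 673; a·d/n = 58·234/673 = 20.1664; b·c/n = 222·159/673 = 52.4487
Stratum 2 (2015–2019): n = 460; a·d/n = 55·48/460 = 5.7391; b·c/n = 338·19/460 = 13.9609
OR_MH = (20.1664 + 5.7391) / (52.4487 + 13.9609) = 25.9055 / 66.4096 = 0.39009

0.39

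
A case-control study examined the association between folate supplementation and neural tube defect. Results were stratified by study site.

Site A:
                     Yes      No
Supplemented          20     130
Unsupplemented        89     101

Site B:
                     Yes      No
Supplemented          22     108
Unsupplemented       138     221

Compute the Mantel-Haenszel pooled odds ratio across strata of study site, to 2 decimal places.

OR_MH = Σ(aᵢdᵢ/nᵢ) / Σ(bᵢcᵢ/nᵢ), where nᵢ is the stratum total.
Stratum 1 (Site A): n = 340; a·d/n = 20·101/340 = 5.9412; b·c/n = 130·89/340 = 34.0294
Stratum 2 (Site B): n = 489; a·d/n = 22·221/489 = 9.9427; b·c/n = 108·138/489 = 30.4785
OR_MH = (5.9412 + 9.9427) / (34.0294 + 30.4785) = 15.8839 / 64.5079 = 0.24623

0.25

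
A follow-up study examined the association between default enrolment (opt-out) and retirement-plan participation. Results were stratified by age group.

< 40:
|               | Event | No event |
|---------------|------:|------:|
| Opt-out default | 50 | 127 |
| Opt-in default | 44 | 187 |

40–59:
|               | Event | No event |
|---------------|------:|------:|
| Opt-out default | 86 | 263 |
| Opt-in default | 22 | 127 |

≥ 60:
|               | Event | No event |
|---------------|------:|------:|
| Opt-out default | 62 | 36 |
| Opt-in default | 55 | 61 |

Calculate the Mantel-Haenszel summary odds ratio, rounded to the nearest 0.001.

1.809

OR_MH = Σ(aᵢdᵢ/nᵢ) / Σ(bᵢcᵢ/nᵢ), where nᵢ is the stratum total.
Stratum 1 (< 40): n = 408; a·d/n = 50·187/408 = 22.9167; b·c/n = 127·44/408 = 13.6961
Stratum 2 (40–59): n = 498; a·d/n = 86·127/498 = 21.9317; b·c/n = 263·22/498 = 11.6185
Stratum 3 (≥ 60): n = 214; a·d/n = 62·61/214 = 17.6729; b·c/n = 36·55/214 = 9.2523
OR_MH = (22.9167 + 21.9317 + 17.6729) / (13.6961 + 11.6185 + 9.2523) = 62.5213 / 34.5669 = 1.80870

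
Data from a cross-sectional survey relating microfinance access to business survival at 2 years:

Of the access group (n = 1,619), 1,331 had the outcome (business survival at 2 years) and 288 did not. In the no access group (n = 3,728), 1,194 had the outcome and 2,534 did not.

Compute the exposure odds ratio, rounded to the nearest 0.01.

From the description: a = 1331, b = 288, c = 1194, d = 2534.
OR = (a·d)/(b·c) = (1331 × 2534) / (288 × 1194) = 3372754 / 343872 = 9.80817
The odds of business survival at 2 years are about 9.81 times as high in the access group.

9.81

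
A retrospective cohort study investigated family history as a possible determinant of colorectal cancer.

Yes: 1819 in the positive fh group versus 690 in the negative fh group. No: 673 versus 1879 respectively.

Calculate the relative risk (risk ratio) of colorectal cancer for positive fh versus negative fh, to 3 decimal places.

From the description: a = 1819, b = 673, c = 690, d = 1879.
Risk in exposed = 1819/2492 = 0.72994; risk in unexposed = 690/2569 = 0.26859.
RR = 0.72994 / 0.26859 = 2.71769
The risk among the exposed is 2.72 times that among the unexposed.

2.718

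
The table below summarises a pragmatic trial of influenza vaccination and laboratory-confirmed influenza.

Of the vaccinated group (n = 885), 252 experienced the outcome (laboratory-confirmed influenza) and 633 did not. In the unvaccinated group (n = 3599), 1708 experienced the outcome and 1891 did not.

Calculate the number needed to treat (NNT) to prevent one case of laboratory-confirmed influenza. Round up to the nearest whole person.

6

Risk in treated group = 252/885 = 0.28475; risk in control = 1708/3599 = 0.47458.
Absolute risk reduction = 0.47458 − 0.28475 = 0.18983
NNT = 1 / ARR = 1 / 0.18983 = 5.268 → round up → 6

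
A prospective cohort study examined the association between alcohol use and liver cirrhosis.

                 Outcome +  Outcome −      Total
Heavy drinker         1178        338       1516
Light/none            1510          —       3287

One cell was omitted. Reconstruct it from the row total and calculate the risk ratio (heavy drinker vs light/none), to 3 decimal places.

The missing cell is in the unexposed row: 3287 − 1510 = 1777.
So a = 1178, b = 338, c = 1510, d = 1777.
RR = [a/(a+b)] / [c/(c+d)] = (1178/1516) / (1510/3287) = 0.77704/0.45939 = 1.69149

1.691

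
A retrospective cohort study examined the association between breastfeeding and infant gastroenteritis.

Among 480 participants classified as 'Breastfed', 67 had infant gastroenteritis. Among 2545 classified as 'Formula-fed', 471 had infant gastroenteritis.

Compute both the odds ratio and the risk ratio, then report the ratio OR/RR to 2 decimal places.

From the description: a = 67, b = 413, c = 471, d = 2074.
OR = (67·2074)/(413·471) = 138958/194523 = 0.71435
Risk in exposed = 67/480 = 0.13958; risk in unexposed = 471/2545 = 0.18507; RR = 0.75422
OR/RR = 0.71435 / 0.75422 = 0.94714
The outcome is not rare, so the OR lies further from 1 than the RR.

0.95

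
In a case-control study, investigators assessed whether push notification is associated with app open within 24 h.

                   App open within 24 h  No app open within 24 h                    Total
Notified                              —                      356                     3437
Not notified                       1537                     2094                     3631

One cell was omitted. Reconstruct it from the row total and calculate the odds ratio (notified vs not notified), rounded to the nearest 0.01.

The missing cell is in the exposed row: 3437 − 356 = 3081.
So a = 3081, b = 356, c = 1537, d = 2094.
OR = (a·d)/(b·c) = (3081 × 2094) / (356 × 1537) = 6451614 / 547172 = 11.79083

11.79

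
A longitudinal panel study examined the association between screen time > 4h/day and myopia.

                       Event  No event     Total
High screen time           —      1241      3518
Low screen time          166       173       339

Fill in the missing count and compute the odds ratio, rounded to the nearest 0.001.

The missing cell is in the exposed row: 3518 − 1241 = 2277.
So a = 2277, b = 1241, c = 166, d = 173.
OR = (a·d)/(b·c) = (2277 × 173) / (1241 × 166) = 393921 / 206006 = 1.91218

1.912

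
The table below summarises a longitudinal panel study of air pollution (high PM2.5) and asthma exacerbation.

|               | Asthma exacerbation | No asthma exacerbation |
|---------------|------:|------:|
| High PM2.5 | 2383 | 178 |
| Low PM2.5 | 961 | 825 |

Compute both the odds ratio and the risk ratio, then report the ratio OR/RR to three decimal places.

Cells: a = 2383, b = 178, c = 961, d = 825.
OR = (2383·825)/(178·961) = 1965975/171058 = 11.49303
Risk in exposed = 2383/2561 = 0.93050; risk in unexposed = 961/1786 = 0.53807; RR = 1.72931
OR/RR = 11.49303 / 1.72931 = 6.64603
The outcome is not rare, so the OR lies further from 1 than the RR.

6.646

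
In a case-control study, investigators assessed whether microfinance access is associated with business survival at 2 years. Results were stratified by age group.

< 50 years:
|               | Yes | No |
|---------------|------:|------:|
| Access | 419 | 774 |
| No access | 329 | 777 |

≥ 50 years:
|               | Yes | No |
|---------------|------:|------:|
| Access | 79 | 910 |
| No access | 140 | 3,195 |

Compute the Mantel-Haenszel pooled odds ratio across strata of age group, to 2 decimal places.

OR_MH = Σ(aᵢdᵢ/nᵢ) / Σ(bᵢcᵢ/nᵢ), where nᵢ is the stratum total.
Stratum 1 (< 50 years): n = 2299; a·d/n = 419·777/2299 = 141.6107; b·c/n = 774·329/2299 = 110.7638
Stratum 2 (≥ 50 years): n = 4324; a·d/n = 79·3195/4324 = 58.3730; b·c/n = 910·140/4324 = 29.4635
OR_MH = (141.6107 + 58.3730) / (110.7638 + 29.4635) = 199.9837 / 140.2273 = 1.42614

1.43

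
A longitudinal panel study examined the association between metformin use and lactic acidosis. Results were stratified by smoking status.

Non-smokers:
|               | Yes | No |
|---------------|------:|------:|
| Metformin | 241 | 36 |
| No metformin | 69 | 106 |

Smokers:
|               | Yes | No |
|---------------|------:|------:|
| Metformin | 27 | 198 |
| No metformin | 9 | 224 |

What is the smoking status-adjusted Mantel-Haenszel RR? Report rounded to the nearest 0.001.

RR_MH = Σ(aᵢ·n₀ᵢ/nᵢ) / Σ(cᵢ·n₁ᵢ/nᵢ), with n₁ᵢ = aᵢ+bᵢ (exposed), n₀ᵢ = cᵢ+dᵢ (unexposed), nᵢ = n₁ᵢ+n₀ᵢ.
Stratum 1 (Non-smokers): n₁ = 277, n₀ = 175, n = 452; a·n₀/n = 241·175/452 = 93.3075; c·n₁/n = 69·277/452 = 42.2854
Stratum 2 (Smokers): n₁ = 225, n₀ = 233, n = 458; a·n₀/n = 27·233/458 = 13.7358; c·n₁/n = 9·225/458 = 4.4214
RR_MH = (93.3075 + 13.7358) / (42.2854 + 4.4214) = 107.0433 / 46.7068 = 2.29181

2.292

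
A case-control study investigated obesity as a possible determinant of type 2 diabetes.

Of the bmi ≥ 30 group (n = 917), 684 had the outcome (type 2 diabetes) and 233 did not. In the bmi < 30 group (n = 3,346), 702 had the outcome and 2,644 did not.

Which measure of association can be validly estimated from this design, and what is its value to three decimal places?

11.057

From the description: a = 684, b = 233, c = 702, d = 2644.
This is a case-control study: participants were sampled on outcome status, so risks in the source population cannot be estimated directly — relative risk is not valid here. The odds ratio is the appropriate measure.
OR = (a·d)/(b·c) = (684 × 2644) / (233 × 702) = 1808496 / 163566 = 11.05667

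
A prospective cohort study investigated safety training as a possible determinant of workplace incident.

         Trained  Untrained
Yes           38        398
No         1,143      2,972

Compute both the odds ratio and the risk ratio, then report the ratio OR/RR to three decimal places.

0.911

Reading the table with exposure as columns: a = 38 (Trained, case), b = 1143 (Trained, non-case), c = 398 (Untrained, case), d = 2972.
OR = (38·2972)/(1143·398) = 112936/454914 = 0.24826
Risk in exposed = 38/1181 = 0.03218; risk in unexposed = 398/3370 = 0.11810; RR = 0.27245
OR/RR = 0.24826 / 0.27245 = 0.91122
The outcome is not rare, so the OR lies further from 1 than the RR.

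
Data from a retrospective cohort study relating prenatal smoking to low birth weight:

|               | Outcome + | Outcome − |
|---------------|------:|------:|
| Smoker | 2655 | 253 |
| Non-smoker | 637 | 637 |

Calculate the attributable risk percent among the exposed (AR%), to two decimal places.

Cells: a = 2655, b = 253, c = 637, d = 637.
Risk in exposed = 2655/2908 = 0.91300; risk in unexposed = 637/1274 = 0.50000.
RR = 0.91300/0.50000 = 1.82600
AR% = (RR − 1)/RR × 100 = (1.82600 − 1)/1.82600 × 100 = 45.2354%

45.24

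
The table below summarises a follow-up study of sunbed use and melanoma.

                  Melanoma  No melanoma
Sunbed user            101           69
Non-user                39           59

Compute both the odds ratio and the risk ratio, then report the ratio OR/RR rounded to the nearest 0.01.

1.48

Cells: a = 101, b = 69, c = 39, d = 59.
OR = (101·59)/(69·39) = 5959/2691 = 2.21442
Risk in exposed = 101/170 = 0.59412; risk in unexposed = 39/98 = 0.39796; RR = 1.49291
OR/RR = 2.21442 / 1.49291 = 1.48329
The outcome is not rare, so the OR lies further from 1 than the RR.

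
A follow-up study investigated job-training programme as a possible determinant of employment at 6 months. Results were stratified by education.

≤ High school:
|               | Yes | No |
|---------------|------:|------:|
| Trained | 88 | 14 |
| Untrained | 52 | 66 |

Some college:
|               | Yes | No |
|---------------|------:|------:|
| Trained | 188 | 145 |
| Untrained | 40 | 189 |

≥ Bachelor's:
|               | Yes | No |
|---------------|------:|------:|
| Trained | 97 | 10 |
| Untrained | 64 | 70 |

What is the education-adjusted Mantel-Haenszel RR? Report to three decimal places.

2.332

RR_MH = Σ(aᵢ·n₀ᵢ/nᵢ) / Σ(cᵢ·n₁ᵢ/nᵢ), with n₁ᵢ = aᵢ+bᵢ (exposed), n₀ᵢ = cᵢ+dᵢ (unexposed), nᵢ = n₁ᵢ+n₀ᵢ.
Stratum 1 (≤ High school): n₁ = 102, n₀ = 118, n = 220; a·n₀/n = 88·118/220 = 47.2000; c·n₁/n = 52·102/220 = 24.1091
Stratum 2 (Some college): n₁ = 333, n₀ = 229, n = 562; a·n₀/n = 188·229/562 = 76.6050; c·n₁/n = 40·333/562 = 23.7011
Stratum 3 (≥ Bachelor's): n₁ = 107, n₀ = 134, n = 241; a·n₀/n = 97·134/241 = 53.9336; c·n₁/n = 64·107/241 = 28.4149
RR_MH = (47.2000 + 76.6050 + 53.9336) / (24.1091 + 23.7011 + 28.4149) = 177.7386 / 76.2251 = 2.33176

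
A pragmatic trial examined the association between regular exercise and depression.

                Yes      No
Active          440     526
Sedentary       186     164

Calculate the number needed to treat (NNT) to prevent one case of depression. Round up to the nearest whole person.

14

Risk in treated group = 440/966 = 0.45549; risk in control = 186/350 = 0.53143.
Absolute risk reduction = 0.53143 − 0.45549 = 0.07594
NNT = 1 / ARR = 1 / 0.07594 = 13.168 → round up → 14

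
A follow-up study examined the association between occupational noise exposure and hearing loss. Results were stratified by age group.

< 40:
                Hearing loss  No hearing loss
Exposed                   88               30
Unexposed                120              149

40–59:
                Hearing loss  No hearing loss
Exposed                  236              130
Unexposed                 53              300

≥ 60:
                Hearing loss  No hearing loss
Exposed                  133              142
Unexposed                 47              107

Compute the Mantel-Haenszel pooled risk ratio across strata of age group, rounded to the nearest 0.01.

2.40

RR_MH = Σ(aᵢ·n₀ᵢ/nᵢ) / Σ(cᵢ·n₁ᵢ/nᵢ), with n₁ᵢ = aᵢ+bᵢ (exposed), n₀ᵢ = cᵢ+dᵢ (unexposed), nᵢ = n₁ᵢ+n₀ᵢ.
Stratum 1 (< 40): n₁ = 118, n₀ = 269, n = 387; a·n₀/n = 88·269/387 = 61.1680; c·n₁/n = 120·118/387 = 36.5891
Stratum 2 (40–59): n₁ = 366, n₀ = 353, n = 719; a·n₀/n = 236·353/719 = 115.8665; c·n₁/n = 53·366/719 = 26.9791
Stratum 3 (≥ 60): n₁ = 275, n₀ = 154, n = 429; a·n₀/n = 133·154/429 = 47.7436; c·n₁/n = 47·275/429 = 30.1282
RR_MH = (61.1680 + 115.8665 + 47.7436) / (36.5891 + 26.9791 + 30.1282) = 224.7780 / 93.6965 = 2.39900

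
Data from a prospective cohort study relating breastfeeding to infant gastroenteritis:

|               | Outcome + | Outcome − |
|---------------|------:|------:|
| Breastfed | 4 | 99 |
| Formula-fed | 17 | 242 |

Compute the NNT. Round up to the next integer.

38

Risk in treated group = 4/103 = 0.03883; risk in control = 17/259 = 0.06564.
Absolute risk reduction = 0.06564 − 0.03883 = 0.02680
NNT = 1 / ARR = 1 / 0.02680 = 37.310 → round up → 38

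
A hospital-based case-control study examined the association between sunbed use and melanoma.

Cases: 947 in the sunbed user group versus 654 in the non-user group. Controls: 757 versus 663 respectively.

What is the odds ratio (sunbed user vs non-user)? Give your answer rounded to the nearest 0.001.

From the description: a = 947, b = 757, c = 654, d = 663.
OR = (a·d)/(b·c) = (947 × 663) / (757 × 654) = 627861 / 495078 = 1.26821
The odds of melanoma are about 1.27 times as high in the sunbed user group.

1.268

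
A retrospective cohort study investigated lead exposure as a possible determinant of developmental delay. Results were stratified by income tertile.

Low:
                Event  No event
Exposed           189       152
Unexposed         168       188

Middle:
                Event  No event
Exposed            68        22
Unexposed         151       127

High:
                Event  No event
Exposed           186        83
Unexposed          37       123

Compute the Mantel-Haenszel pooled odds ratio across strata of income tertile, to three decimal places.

2.419

OR_MH = Σ(aᵢdᵢ/nᵢ) / Σ(bᵢcᵢ/nᵢ), where nᵢ is the stratum total.
Stratum 1 (Low): n = 697; a·d/n = 189·188/697 = 50.9785; b·c/n = 152·168/697 = 36.6370
Stratum 2 (Middle): n = 368; a·d/n = 68·127/368 = 23.4674; b·c/n = 22·151/368 = 9.0272
Stratum 3 (High): n = 429; a·d/n = 186·123/429 = 53.3287; b·c/n = 83·37/429 = 7.1585
OR_MH = (50.9785 + 23.4674 + 53.3287) / (36.6370 + 9.0272 + 7.1585) = 127.7745 / 52.8227 = 2.41893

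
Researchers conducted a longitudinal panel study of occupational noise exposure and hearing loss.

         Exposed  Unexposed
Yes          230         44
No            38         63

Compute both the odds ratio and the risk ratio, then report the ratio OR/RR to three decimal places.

Reading the table with exposure as columns: a = 230 (Exposed, case), b = 38 (Exposed, non-case), c = 44 (Unexposed, case), d = 63.
OR = (230·63)/(38·44) = 14490/1672 = 8.66627
Risk in exposed = 230/268 = 0.85821; risk in unexposed = 44/107 = 0.41121; RR = 2.08701
OR/RR = 8.66627 / 2.08701 = 4.15248
The outcome is not rare, so the OR lies further from 1 than the RR.

4.152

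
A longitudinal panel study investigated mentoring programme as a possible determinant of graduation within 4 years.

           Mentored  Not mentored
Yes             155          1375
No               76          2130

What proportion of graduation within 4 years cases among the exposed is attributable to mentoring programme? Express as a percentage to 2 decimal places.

41.54

Reading the table with exposure as columns: a = 155 (Mentored, case), b = 76 (Mentored, non-case), c = 1375 (Not mentored, case), d = 2130.
Risk in exposed = 155/231 = 0.67100; risk in unexposed = 1375/3505 = 0.39230.
RR = 0.67100/0.39230 = 1.71043
AR% = (RR − 1)/RR × 100 = (1.71043 − 1)/1.71043 × 100 = 41.5351%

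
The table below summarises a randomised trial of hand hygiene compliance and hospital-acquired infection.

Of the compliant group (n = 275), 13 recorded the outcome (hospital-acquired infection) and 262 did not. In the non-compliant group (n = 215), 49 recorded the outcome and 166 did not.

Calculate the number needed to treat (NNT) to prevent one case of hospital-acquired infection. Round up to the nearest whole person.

Risk in treated group = 13/275 = 0.04727; risk in control = 49/215 = 0.22791.
Absolute risk reduction = 0.22791 − 0.04727 = 0.18063
NNT = 1 / ARR = 1 / 0.18063 = 5.536 → round up → 6

6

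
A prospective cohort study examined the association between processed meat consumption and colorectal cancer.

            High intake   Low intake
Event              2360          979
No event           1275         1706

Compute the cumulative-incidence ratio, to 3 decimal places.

Reading the table with exposure as columns: a = 2360 (High intake, case), b = 1275 (High intake, non-case), c = 979 (Low intake, case), d = 1706.
Risk in exposed = 2360/3635 = 0.64924; risk in unexposed = 979/2685 = 0.36462.
RR = 0.64924 / 0.36462 = 1.78061
The risk among the exposed is 1.78 times that among the unexposed.

1.781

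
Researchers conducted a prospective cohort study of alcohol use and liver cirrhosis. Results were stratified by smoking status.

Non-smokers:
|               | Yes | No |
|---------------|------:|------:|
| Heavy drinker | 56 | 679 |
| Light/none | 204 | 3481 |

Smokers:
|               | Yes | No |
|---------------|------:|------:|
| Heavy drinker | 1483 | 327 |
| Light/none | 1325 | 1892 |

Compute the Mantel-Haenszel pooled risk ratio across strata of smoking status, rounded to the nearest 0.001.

1.949

RR_MH = Σ(aᵢ·n₀ᵢ/nᵢ) / Σ(cᵢ·n₁ᵢ/nᵢ), with n₁ᵢ = aᵢ+bᵢ (exposed), n₀ᵢ = cᵢ+dᵢ (unexposed), nᵢ = n₁ᵢ+n₀ᵢ.
Stratum 1 (Non-smokers): n₁ = 735, n₀ = 3685, n = 4420; a·n₀/n = 56·3685/4420 = 46.6878; c·n₁/n = 204·735/4420 = 33.9231
Stratum 2 (Smokers): n₁ = 1810, n₀ = 3217, n = 5027; a·n₀/n = 1483·3217/5027 = 949.0374; c·n₁/n = 1325·1810/5027 = 477.0738
RR_MH = (46.6878 + 949.0374) / (33.9231 + 477.0738) = 995.7252 / 510.9969 = 1.94859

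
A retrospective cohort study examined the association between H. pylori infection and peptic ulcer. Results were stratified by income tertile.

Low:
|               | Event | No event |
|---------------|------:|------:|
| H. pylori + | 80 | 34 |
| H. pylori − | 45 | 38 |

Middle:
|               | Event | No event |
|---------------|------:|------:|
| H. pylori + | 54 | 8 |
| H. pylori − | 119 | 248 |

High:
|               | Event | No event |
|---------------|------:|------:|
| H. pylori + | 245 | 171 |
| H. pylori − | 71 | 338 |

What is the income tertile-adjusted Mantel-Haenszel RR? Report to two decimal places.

RR_MH = Σ(aᵢ·n₀ᵢ/nᵢ) / Σ(cᵢ·n₁ᵢ/nᵢ), with n₁ᵢ = aᵢ+bᵢ (exposed), n₀ᵢ = cᵢ+dᵢ (unexposed), nᵢ = n₁ᵢ+n₀ᵢ.
Stratum 1 (Low): n₁ = 114, n₀ = 83, n = 197; a·n₀/n = 80·83/197 = 33.7056; c·n₁/n = 45·114/197 = 26.0406
Stratum 2 (Middle): n₁ = 62, n₀ = 367, n = 429; a·n₀/n = 54·367/429 = 46.1958; c·n₁/n = 119·62/429 = 17.1981
Stratum 3 (High): n₁ = 416, n₀ = 409, n = 825; a·n₀/n = 245·409/825 = 121.4606; c·n₁/n = 71·416/825 = 35.8012
RR_MH = (33.7056 + 46.1958 + 121.4606) / (26.0406 + 17.1981 + 35.8012) = 201.3620 / 79.0400 = 2.54760

2.55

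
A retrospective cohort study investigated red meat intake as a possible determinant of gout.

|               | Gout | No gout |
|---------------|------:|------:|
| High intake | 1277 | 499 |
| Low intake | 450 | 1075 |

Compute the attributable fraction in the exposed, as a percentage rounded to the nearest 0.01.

58.96

Cells: a = 1277, b = 499, c = 450, d = 1075.
Risk in exposed = 1277/1776 = 0.71903; risk in unexposed = 450/1525 = 0.29508.
RR = 0.71903/0.29508 = 2.43672
AR% = (RR − 1)/RR × 100 = (2.43672 − 1)/2.43672 × 100 = 58.9612%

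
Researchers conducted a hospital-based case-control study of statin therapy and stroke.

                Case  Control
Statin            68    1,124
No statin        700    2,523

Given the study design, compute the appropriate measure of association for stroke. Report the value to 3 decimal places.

Cells: a = 68, b = 1124, c = 700, d = 2523.
This is a hospital-based case-control study: participants were sampled on outcome status, so risks in the source population cannot be estimated directly — relative risk is not valid here. The odds ratio is the appropriate measure.
OR = (a·d)/(b·c) = (68 × 2523) / (1124 × 700) = 171564 / 786800 = 0.21805

0.218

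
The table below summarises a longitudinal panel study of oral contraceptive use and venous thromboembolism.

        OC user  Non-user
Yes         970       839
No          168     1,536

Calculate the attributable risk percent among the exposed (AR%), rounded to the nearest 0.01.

Reading the table with exposure as columns: a = 970 (OC user, case), b = 168 (OC user, non-case), c = 839 (Non-user, case), d = 1536.
Risk in exposed = 970/1138 = 0.85237; risk in unexposed = 839/2375 = 0.35326.
RR = 0.85237/0.35326 = 2.41285
AR% = (RR − 1)/RR × 100 = (2.41285 − 1)/2.41285 × 100 = 58.5553%

58.56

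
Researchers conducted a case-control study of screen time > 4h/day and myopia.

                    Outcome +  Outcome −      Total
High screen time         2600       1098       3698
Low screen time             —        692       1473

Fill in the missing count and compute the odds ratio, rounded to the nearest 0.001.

2.098

The missing cell is in the unexposed row: 1473 − 692 = 781.
So a = 2600, b = 1098, c = 781, d = 692.
OR = (a·d)/(b·c) = (2600 × 692) / (1098 × 781) = 1799200 / 857538 = 2.09810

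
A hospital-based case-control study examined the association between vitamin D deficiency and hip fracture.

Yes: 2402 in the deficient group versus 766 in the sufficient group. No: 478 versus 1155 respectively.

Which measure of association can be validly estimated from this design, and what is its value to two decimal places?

From the description: a = 2402, b = 478, c = 766, d = 1155.
This is a hospital-based case-control study: participants were sampled on outcome status, so risks in the source population cannot be estimated directly — relative risk is not valid here. The odds ratio is the appropriate measure.
OR = (a·d)/(b·c) = (2402 × 1155) / (478 × 766) = 2774310 / 366148 = 7.57702

7.58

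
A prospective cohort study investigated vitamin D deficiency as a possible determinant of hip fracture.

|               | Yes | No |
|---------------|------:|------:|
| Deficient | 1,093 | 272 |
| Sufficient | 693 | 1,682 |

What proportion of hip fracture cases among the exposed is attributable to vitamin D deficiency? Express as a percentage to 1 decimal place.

63.6

Cells: a = 1093, b = 272, c = 693, d = 1682.
Risk in exposed = 1093/1365 = 0.80073; risk in unexposed = 693/2375 = 0.29179.
RR = 0.80073/0.29179 = 2.74421
AR% = (RR − 1)/RR × 100 = (2.74421 − 1)/2.74421 × 100 = 63.5597%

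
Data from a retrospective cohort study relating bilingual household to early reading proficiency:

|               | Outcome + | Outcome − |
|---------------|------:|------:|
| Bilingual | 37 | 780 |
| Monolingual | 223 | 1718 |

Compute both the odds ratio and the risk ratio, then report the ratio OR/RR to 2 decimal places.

Cells: a = 37, b = 780, c = 223, d = 1718.
OR = (37·1718)/(780·223) = 63566/173940 = 0.36545
Risk in exposed = 37/817 = 0.04529; risk in unexposed = 223/1941 = 0.11489; RR = 0.39419
OR/RR = 0.36545 / 0.39419 = 0.92710
The outcome is not rare, so the OR lies further from 1 than the RR.

0.93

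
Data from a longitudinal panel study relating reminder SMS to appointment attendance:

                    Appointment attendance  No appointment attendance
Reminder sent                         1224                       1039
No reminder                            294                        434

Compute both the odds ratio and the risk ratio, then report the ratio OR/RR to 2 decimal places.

Cells: a = 1224, b = 1039, c = 294, d = 434.
OR = (1224·434)/(1039·294) = 531216/305466 = 1.73903
Risk in exposed = 1224/2263 = 0.54087; risk in unexposed = 294/728 = 0.40385; RR = 1.33931
OR/RR = 1.73903 / 1.33931 = 1.29846
The outcome is not rare, so the OR lies further from 1 than the RR.

1.30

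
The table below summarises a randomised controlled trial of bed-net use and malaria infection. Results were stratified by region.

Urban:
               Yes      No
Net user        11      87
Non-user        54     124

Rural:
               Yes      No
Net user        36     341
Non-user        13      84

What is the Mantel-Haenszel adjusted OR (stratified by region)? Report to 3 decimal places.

0.429

OR_MH = Σ(aᵢdᵢ/nᵢ) / Σ(bᵢcᵢ/nᵢ), where nᵢ is the stratum total.
Stratum 1 (Urban): n = 276; a·d/n = 11·124/276 = 4.9420; b·c/n = 87·54/276 = 17.0217
Stratum 2 (Rural): n = 474; a·d/n = 36·84/474 = 6.3797; b·c/n = 341·13/474 = 9.3523
OR_MH = (4.9420 + 6.3797) / (17.0217 + 9.3523) = 11.3218 / 26.3741 = 0.42928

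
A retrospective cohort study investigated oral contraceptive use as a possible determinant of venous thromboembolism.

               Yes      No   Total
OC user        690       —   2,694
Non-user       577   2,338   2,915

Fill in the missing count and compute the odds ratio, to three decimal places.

1.395

The missing cell is in the exposed row: 2694 − 690 = 2004.
So a = 690, b = 2004, c = 577, d = 2338.
OR = (a·d)/(b·c) = (690 × 2338) / (2004 × 577) = 1613220 / 1156308 = 1.39515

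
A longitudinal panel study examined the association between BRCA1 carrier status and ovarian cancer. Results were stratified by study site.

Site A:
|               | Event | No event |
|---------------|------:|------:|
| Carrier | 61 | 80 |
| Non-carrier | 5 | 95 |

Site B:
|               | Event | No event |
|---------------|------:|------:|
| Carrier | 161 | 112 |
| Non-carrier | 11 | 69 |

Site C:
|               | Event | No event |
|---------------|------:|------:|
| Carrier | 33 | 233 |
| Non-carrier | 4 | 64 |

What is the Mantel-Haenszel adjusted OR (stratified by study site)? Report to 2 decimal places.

7.79

OR_MH = Σ(aᵢdᵢ/nᵢ) / Σ(bᵢcᵢ/nᵢ), where nᵢ is the stratum total.
Stratum 1 (Site A): n = 241; a·d/n = 61·95/241 = 24.0456; b·c/n = 80·5/241 = 1.6598
Stratum 2 (Site B): n = 353; a·d/n = 161·69/353 = 31.4703; b·c/n = 112·11/353 = 3.4901
Stratum 3 (Site C): n = 334; a·d/n = 33·64/334 = 6.3234; b·c/n = 233·4/334 = 2.7904
OR_MH = (24.0456 + 31.4703 + 6.3234) / (1.6598 + 3.4901 + 2.7904) = 61.8393 / 7.9403 = 7.78807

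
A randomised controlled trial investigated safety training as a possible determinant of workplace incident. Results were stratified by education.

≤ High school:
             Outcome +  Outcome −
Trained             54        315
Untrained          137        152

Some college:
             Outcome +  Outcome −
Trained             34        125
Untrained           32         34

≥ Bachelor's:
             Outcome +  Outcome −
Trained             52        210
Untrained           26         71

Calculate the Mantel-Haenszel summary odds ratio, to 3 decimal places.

OR_MH = Σ(aᵢdᵢ/nᵢ) / Σ(bᵢcᵢ/nᵢ), where nᵢ is the stratum total.
Stratum 1 (≤ High school): n = 658; a·d/n = 54·152/658 = 12.4742; b·c/n = 315·137/658 = 65.5851
Stratum 2 (Some college): n = 225; a·d/n = 34·34/225 = 5.1378; b·c/n = 125·32/225 = 17.7778
Stratum 3 (≥ Bachelor's): n = 359; a·d/n = 52·71/359 = 10.2841; b·c/n = 210·26/359 = 15.2089
OR_MH = (12.4742 + 5.1378 + 10.2841) / (65.5851 + 17.7778 + 15.2089) = 27.8961 / 98.5718 = 0.28300

0.283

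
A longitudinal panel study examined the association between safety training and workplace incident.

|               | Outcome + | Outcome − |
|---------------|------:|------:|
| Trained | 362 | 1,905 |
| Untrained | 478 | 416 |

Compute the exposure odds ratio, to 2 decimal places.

0.17

Cells: a = 362, b = 1905, c = 478, d = 416.
OR = (a·d)/(b·c) = (362 × 416) / (1905 × 478) = 150592 / 910590 = 0.16538
Exposure is associated with lower odds of workplace incident (OR = 0.17 < 1).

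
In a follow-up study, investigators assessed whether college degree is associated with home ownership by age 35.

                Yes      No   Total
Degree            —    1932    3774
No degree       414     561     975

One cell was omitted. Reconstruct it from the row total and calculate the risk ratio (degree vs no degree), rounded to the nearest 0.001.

The missing cell is in the exposed row: 3774 − 1932 = 1842.
So a = 1842, b = 1932, c = 414, d = 561.
RR = [a/(a+b)] / [c/(c+d)] = (1842/3774) / (414/975) = 0.48808/0.42462 = 1.14946

1.149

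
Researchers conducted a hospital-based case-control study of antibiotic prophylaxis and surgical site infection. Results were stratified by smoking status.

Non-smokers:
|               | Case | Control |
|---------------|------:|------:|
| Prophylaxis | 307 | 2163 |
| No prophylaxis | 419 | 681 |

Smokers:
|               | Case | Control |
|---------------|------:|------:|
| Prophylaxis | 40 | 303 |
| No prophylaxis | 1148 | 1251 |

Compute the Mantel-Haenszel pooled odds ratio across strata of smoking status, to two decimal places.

0.20

OR_MH = Σ(aᵢdᵢ/nᵢ) / Σ(bᵢcᵢ/nᵢ), where nᵢ is the stratum total.
Stratum 1 (Non-smokers): n = 3570; a·d/n = 307·681/3570 = 58.5622; b·c/n = 2163·419/3570 = 253.8647
Stratum 2 (Smokers): n = 2742; a·d/n = 40·1251/2742 = 18.2495; b·c/n = 303·1148/2742 = 126.8578
OR_MH = (58.5622 + 18.2495) / (253.8647 + 126.8578) = 76.8116 / 380.7225 = 0.20175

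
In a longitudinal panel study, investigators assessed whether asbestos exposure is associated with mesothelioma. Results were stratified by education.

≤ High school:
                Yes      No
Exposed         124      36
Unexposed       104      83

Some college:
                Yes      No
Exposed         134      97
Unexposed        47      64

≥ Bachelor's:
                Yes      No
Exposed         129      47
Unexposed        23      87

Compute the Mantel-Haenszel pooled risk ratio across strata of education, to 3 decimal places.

1.704

RR_MH = Σ(aᵢ·n₀ᵢ/nᵢ) / Σ(cᵢ·n₁ᵢ/nᵢ), with n₁ᵢ = aᵢ+bᵢ (exposed), n₀ᵢ = cᵢ+dᵢ (unexposed), nᵢ = n₁ᵢ+n₀ᵢ.
Stratum 1 (≤ High school): n₁ = 160, n₀ = 187, n = 347; a·n₀/n = 124·187/347 = 66.8242; c·n₁/n = 104·160/347 = 47.9539
Stratum 2 (Some college): n₁ = 231, n₀ = 111, n = 342; a·n₀/n = 134·111/342 = 43.4912; c·n₁/n = 47·231/342 = 31.7456
Stratum 3 (≥ Bachelor's): n₁ = 176, n₀ = 110, n = 286; a·n₀/n = 129·110/286 = 49.6154; c·n₁/n = 23·176/286 = 14.1538
RR_MH = (66.8242 + 43.4912 + 49.6154) / (47.9539 + 31.7456 + 14.1538) = 159.9308 / 93.8534 = 1.70405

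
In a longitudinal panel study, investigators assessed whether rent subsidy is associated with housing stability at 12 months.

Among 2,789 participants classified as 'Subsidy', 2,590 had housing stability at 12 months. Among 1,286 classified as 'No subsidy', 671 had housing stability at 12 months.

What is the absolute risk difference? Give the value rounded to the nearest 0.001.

From the description: a = 2590, b = 199, c = 671, d = 615.
Risk in exposed = 2590/2789 = 0.928648; risk in unexposed = 671/1286 = 0.521773.
Risk difference = 0.928648 − 0.521773 = 0.406875

0.407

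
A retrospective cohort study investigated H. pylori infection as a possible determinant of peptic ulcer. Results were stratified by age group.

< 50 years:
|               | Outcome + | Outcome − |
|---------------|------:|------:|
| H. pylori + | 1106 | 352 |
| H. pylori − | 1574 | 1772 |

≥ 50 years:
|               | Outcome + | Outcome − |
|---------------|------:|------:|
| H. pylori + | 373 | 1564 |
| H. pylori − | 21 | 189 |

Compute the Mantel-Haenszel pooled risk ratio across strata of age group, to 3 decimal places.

1.625

RR_MH = Σ(aᵢ·n₀ᵢ/nᵢ) / Σ(cᵢ·n₁ᵢ/nᵢ), with n₁ᵢ = aᵢ+bᵢ (exposed), n₀ᵢ = cᵢ+dᵢ (unexposed), nᵢ = n₁ᵢ+n₀ᵢ.
Stratum 1 (< 50 years): n₁ = 1458, n₀ = 3346, n = 4804; a·n₀/n = 1106·3346/4804 = 770.3322; c·n₁/n = 1574·1458/4804 = 477.7044
Stratum 2 (≥ 50 years): n₁ = 1937, n₀ = 210, n = 2147; a·n₀/n = 373·210/2147 = 36.4835; c·n₁/n = 21·1937/2147 = 18.9460
RR_MH = (770.3322 + 36.4835) / (477.7044 + 18.9460) = 806.8157 / 496.6504 = 1.62451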